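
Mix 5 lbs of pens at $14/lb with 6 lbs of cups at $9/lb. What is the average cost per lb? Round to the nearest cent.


Cost of pens:
5 x $14 = $70
Cost of cups:
6 x $9 = $54
Total cost: $70 + $54 = $124
Total weight: 11 lbs
Average: $124 / 11 = $11.2727... ≈ $11.27/lb

$11.27/lb


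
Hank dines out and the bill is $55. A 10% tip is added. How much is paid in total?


Calculate the tip:
10% of $55 = $5.50
Add tip to meal cost:
$55 + $5.50 = $60.50

$60.50


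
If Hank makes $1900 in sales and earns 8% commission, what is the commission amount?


Convert rate to decimal:
8% = 0.08
Multiply by sales:
$1900 x 0.08 = $152

$152


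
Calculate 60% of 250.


Convert percentage to decimal:
60% = 0.6
Multiply:
250 x 0.6 = 150

150


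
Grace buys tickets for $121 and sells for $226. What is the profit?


Selling price = $226
Cost price = $121
Profit = selling price - cost price:
Profit = $226 - $121 = $105

$105


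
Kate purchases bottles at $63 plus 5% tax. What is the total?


Calculate the tax:
5% of $63 = $3.15
Add tax to price:
$63 + $3.15 = $66.15

$66.15


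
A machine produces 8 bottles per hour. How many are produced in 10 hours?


Production rate: 8 bottles per hour
Time: 10 hours
Total: 8 x 10 = 80 bottles

80 bottles


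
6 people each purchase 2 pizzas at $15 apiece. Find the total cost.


Cost per person:
2 x $15 = $30
Group total:
6 x $30 = $180

$180


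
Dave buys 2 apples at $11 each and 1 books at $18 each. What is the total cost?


Cost of apples:
2 x $11 = $22
Cost of books:
1 x $18 = $18
Add both:
$22 + $18 = $40

$40


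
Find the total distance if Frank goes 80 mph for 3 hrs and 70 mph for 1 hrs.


Leg 1 distance:
80 x 3 = 240 miles
Leg 2 distance:
70 x 1 = 70 miles
Total distance:
240 + 70 = 310 miles

310 miles


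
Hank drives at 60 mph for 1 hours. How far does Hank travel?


Use the formula: distance = speed x time
Speed = 60 mph, Time = 1 hours
60 x 1 = 60 miles

60 miles


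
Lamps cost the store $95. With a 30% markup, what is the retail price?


Calculate the markup amount:
30% of $95 = $28.50
Add to cost:
$95 + $28.50 = $123.50

$123.50


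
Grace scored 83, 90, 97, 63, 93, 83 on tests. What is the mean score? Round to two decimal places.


Add the scores:
83 + 90 + 97 + 63 + 93 + 83 = 509
Divide by the number of tests:
509 / 6 = 84.8333... ≈ 84.83

84.83


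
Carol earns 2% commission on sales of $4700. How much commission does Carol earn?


Convert rate to decimal:
2% = 0.02
Multiply by sales:
$4700 x 0.02 = $94

$94


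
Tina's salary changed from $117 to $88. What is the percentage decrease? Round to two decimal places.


Find the absolute change:
|88 - 117| = 29
Divide by original and multiply by 100:
29 / 117 x 100 = 24.7863...% ≈ 24.79%

24.79%


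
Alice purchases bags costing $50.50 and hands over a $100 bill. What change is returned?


Start with the amount paid:
$100
Subtract the price:
$100 - $50.50 = $49.50

$49.50


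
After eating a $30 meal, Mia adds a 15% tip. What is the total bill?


Calculate the tip:
15% of $30 = $4.50
Add tip to meal cost:
$30 + $4.50 = $34.50

$34.50


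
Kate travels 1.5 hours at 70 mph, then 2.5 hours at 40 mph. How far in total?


Leg 1 distance:
70 x 1.5 = 105 miles
Leg 2 distance:
40 x 2.5 = 100 miles
Total distance:
105 + 100 = 205 miles

205 miles


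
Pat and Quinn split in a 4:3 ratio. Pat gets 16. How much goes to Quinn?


Find the multiplier:
16 / 4 = 4
Apply to Quinn's share:
3 x 4 = 12

12


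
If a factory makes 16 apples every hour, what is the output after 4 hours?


Production rate: 16 apples per hour
Time: 4 hours
Total: 16 x 4 = 64 apples

64 apples


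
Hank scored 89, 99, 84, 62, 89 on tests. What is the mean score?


Add the scores:
89 + 99 + 84 + 62 + 89 = 423
Divide by the number of tests:
423 / 5 = 84.6

84.6


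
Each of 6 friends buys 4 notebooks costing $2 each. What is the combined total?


Cost per person:
4 x $2 = $8
Group total:
6 x $8 = $48

$48


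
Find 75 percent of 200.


Convert percentage to decimal:
75% = 0.75
Multiply:
200 x 0.75 = 150

150


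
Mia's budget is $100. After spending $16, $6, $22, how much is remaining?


Add up expenses:
$16 + $6 + $22 = $44
Subtract from budget:
$100 - $44 = $56

$56


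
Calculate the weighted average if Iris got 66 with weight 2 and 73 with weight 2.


Weighted sum:
2 x 66 + 2 x 73 = 278
Total weight:
2 + 2 = 4
Weighted average:
278 / 4 = 69.5

69.5


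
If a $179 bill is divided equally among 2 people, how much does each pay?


Total bill: $179
Number of people: 2
Each pays: $179 / 2 = $89.50

$89.50


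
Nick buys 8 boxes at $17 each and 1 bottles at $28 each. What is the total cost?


Cost of boxes:
8 x $17 = $136
Cost of bottles:
1 x $28 = $28
Add both:
$136 + $28 = $164

$164


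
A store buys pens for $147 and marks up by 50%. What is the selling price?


Calculate the markup amount:
50% of $147 = $73.50
Add to cost:
$147 + $73.50 = $220.50

$220.50


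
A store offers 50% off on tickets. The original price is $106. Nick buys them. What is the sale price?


Calculate the discount amount:
50% of $106 = $53
Subtract from original:
$106 - $53 = $53

$53


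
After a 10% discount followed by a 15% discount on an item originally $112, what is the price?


First discount:
10% of $112 = $11.20
Price after first discount:
$112 - $11.20 = $100.80
Second discount:
15% of $100.80 = $15.12
Final price:
$100.80 - $15.12 = $85.68

$85.68


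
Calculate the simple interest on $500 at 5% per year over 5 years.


Use the formula I = P x R x T / 100
P x R x T = 500 x 5 x 5 = 12500
I = 12500 / 100 = $125

$125


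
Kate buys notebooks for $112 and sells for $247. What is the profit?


Selling price = $247
Cost price = $112
Profit = selling price - cost price:
Profit = $247 - $112 = $135

$135


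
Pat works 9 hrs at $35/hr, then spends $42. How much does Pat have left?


Calculate earnings:
9 x $35 = $315
Subtract spending:
$315 - $42 = $273

$273


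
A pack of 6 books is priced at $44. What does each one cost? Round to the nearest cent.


Total cost: $44
Number of items: 6
Unit price: $44 / 6 = $7.3333... ≈ $7.33

$7.33


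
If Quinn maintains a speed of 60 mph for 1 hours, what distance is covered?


Use the formula: distance = speed x time
Speed = 60 mph, Time = 1 hours
60 x 1 = 60 miles

60 miles


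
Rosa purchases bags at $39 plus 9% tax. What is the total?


Calculate the tax:
9% of $39 = $3.51
Add tax to price:
$39 + $3.51 = $42.51

$42.51


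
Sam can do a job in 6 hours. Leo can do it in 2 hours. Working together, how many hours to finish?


Sam's rate: 1/6 of the job per hour
Leo's rate: 1/2 of the job per hour
Combined rate: 1/6 + 1/2 = 2/3 per hour
Time = 1 / (2/3) = 3/2 = 1.5 hours

1.5 hours


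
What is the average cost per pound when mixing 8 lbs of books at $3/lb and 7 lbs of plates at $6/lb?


Cost of books:
8 x $3 = $24
Cost of plates:
7 x $6 = $42
Total cost: $24 + $42 = $66
Total weight: 15 lbs
Average: $66 / 15 = $4.40/lb

$4.40/lb


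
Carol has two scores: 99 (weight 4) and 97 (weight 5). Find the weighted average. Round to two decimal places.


Weighted sum:
4 x 99 + 5 x 97 = 881
Total weight:
4 + 5 = 9
Weighted average:
881 / 9 = 97.8888... ≈ 97.89

97.89


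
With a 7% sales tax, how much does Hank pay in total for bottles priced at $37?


Calculate the tax:
7% of $37 = $2.59
Add tax to price:
$37 + $2.59 = $39.59

$39.59


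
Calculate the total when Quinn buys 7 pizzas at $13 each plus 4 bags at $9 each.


Cost of pizzas:
7 x $13 = $91
Cost of bags:
4 x $9 = $36
Add both:
$91 + $36 = $127

$127


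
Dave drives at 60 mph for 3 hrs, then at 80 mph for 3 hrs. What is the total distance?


Leg 1 distance:
60 x 3 = 180 miles
Leg 2 distance:
80 x 3 = 240 miles
Total distance:
180 + 240 = 420 miles

420 miles


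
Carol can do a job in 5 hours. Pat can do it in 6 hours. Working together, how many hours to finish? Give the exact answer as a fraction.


Carol's rate: 1/5 of the job per hour
Pat's rate: 1/6 of the job per hour
Combined rate: 1/5 + 1/6 = 11/30 per hour
Time = 1 / (11/30) = 30/11 hours (≈ 2.73 hours)

30/11 hours


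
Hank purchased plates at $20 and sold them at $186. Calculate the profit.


Selling price = $186
Cost price = $20
Profit = selling price - cost price:
Profit = $186 - $20 = $166

$166


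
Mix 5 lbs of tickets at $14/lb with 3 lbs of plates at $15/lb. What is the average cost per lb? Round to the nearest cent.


Cost of tickets:
5 x $14 = $70
Cost of plates:
3 x $15 = $45
Total cost: $70 + $45 = $115
Total weight: 8 lbs
Average: $115 / 8 = $14.375 ≈ $14.38/lb

$14.38/lb


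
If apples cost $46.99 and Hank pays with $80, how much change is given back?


Start with the amount paid:
$80
Subtract the price:
$80 - $46.99 = $33.01

$33.01


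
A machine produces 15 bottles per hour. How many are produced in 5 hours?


Production rate: 15 bottles per hour
Time: 5 hours
Total: 15 x 5 = 75 bottles

75 bottles


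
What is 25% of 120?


Convert percentage to decimal:
25% = 0.25
Multiply:
120 x 0.25 = 30

30


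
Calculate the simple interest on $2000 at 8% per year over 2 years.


Use the formula I = P x R x T / 100
P x R x T = 2000 x 8 x 2 = 32000
I = 32000 / 100 = $320

$320


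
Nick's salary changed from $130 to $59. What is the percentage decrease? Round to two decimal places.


Find the absolute change:
|59 - 130| = 71
Divide by original and multiply by 100:
71 / 130 x 100 = 54.6153...% ≈ 54.62%

54.62%


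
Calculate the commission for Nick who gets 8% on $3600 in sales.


Convert rate to decimal:
8% = 0.08
Multiply by sales:
$3600 x 0.08 = $288

$288


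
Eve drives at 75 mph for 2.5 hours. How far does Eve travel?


Use the formula: distance = speed x time
Speed = 75 mph, Time = 2.5 hours
75 x 2.5 = 187.5 miles

187.5 miles


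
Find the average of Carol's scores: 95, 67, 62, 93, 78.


Add the scores:
95 + 67 + 62 + 93 + 78 = 395
Divide by the number of tests:
395 / 5 = 79

79


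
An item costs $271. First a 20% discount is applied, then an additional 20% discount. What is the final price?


First discount:
20% of $271 = $54.20
Price after first discount:
$271 - $54.20 = $216.80
Second discount:
20% of $216.80 = $43.36
Final price:
$216.80 - $43.36 = $173.44

$173.44


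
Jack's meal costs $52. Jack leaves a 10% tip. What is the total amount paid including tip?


Calculate the tip:
10% of $52 = $5.20
Add tip to meal cost:
$52 + $5.20 = $57.20

$57.20


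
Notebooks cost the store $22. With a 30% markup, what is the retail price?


Calculate the markup amount:
30% of $22 = $6.60
Add to cost:
$22 + $6.60 = $28.60

$28.60


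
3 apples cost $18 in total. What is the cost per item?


Total cost: $18
Number of items: 3
Unit price: $18 / 3 = $6

$6


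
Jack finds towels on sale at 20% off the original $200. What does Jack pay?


Calculate the discount amount:
20% of $200 = $40
Subtract from original:
$200 - $40 = $160

$160


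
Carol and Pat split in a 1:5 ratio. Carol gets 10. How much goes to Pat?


Find the multiplier:
10 / 1 = 10
Apply to Pat's share:
5 x 10 = 50

50


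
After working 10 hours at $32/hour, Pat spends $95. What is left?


Calculate earnings:
10 x $32 = $320
Subtract spending:
$320 - $95 = $225

$225


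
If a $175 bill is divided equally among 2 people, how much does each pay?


Total bill: $175
Number of people: 2
Each pays: $175 / 2 = $87.50

$87.50


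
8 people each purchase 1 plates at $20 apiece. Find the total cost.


Cost per person:
1 x $20 = $20
Group total:
8 x $20 = $160

$160


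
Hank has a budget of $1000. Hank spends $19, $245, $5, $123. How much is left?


Add up expenses:
$19 + $245 + $5 + $123 = $392
Subtract from budget:
$1000 - $392 = $608

$608


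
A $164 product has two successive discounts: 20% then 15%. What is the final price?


First discount:
20% of $164 = $32.80
Price after first discount:
$164 - $32.80 = $131.20
Second discount:
15% of $131.20 = $19.68
Final price:
$131.20 - $19.68 = $111.52

$111.52


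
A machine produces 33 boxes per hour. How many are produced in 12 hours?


Production rate: 33 boxes per hour
Time: 12 hours
Total: 33 x 12 = 396 boxes

396 boxes


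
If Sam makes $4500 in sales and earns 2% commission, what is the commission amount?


Convert rate to decimal:
2% = 0.02
Multiply by sales:
$4500 x 0.02 = $90

$90


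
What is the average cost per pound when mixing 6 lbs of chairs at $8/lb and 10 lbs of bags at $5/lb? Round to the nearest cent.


Cost of chairs:
6 x $8 = $48
Cost of bags:
10 x $5 = $50
Total cost: $48 + $50 = $98
Total weight: 16 lbs
Average: $98 / 16 = $6.125 ≈ $6.13/lb

$6.13/lb


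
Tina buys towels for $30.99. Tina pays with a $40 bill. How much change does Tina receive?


Start with the amount paid:
$40
Subtract the price:
$40 - $30.99 = $9.01

$9.01


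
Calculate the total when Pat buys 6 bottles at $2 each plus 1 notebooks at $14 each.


Cost of bottles:
6 x $2 = $12
Cost of notebooks:
1 x $14 = $14
Add both:
$12 + $14 = $26

$26


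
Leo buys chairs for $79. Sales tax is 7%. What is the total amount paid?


Calculate the tax:
7% of $79 = $5.53
Add tax to price:
$79 + $5.53 = $84.53

$84.53


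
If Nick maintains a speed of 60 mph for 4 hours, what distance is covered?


Use the formula: distance = speed x time
Speed = 60 mph, Time = 4 hours
60 x 4 = 240 miles

240 miles


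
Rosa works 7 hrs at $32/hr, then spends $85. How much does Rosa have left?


Calculate earnings:
7 x $32 = $224
Subtract spending:
$224 - $85 = $139

$139


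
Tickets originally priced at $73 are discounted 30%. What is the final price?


Calculate the discount amount:
30% of $73 = $21.90
Subtract from original:
$73 - $21.90 = $51.10

$51.10


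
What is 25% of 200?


Convert percentage to decimal:
25% = 0.25
Multiply:
200 x 0.25 = 50

50


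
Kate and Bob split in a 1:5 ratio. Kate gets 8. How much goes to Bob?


Find the multiplier:
8 / 1 = 8
Apply to Bob's share:
5 x 8 = 40

40


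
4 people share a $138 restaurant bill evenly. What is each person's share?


Total bill: $138
Number of people: 4
Each pays: $138 / 4 = $34.50

$34.50


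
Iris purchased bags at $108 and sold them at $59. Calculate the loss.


Selling price = $59
Cost price = $108
Loss = cost price - selling price:
Loss = $108 - $59 = $49

$49


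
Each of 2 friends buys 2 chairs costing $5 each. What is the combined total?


Cost per person:
2 x $5 = $10
Group total:
2 x $10 = $20

$20


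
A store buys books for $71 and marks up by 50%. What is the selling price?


Calculate the markup amount:
50% of $71 = $35.50
Add to cost:
$71 + $35.50 = $106.50

$106.50


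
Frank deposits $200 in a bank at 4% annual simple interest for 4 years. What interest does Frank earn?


Use the formula I = P x R x T / 100
P x R x T = 200 x 4 x 4 = 3200
I = 3200 / 100 = $32

$32


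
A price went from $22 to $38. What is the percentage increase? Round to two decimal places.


Find the absolute change:
|38 - 22| = 16
Divide by original and multiply by 100:
16 / 22 x 100 = 72.7272...% ≈ 72.73%

72.73%


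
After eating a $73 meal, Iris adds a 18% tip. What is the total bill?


Calculate the tip:
18% of $73 = $13.14
Add tip to meal cost:
$73 + $13.14 = $86.14

$86.14


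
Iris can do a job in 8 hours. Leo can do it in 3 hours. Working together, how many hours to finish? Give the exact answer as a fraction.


Iris's rate: 1/8 of the job per hour
Leo's rate: 1/3 of the job per hour
Combined rate: 1/8 + 1/3 = 11/24 per hour
Time = 1 / (11/24) = 24/11 hours (≈ 2.18 hours)

24/11 hours


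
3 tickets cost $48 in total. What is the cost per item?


Total cost: $48
Number of items: 3
Unit price: $48 / 3 = $16

$16


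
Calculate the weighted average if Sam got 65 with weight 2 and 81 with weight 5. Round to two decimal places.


Weighted sum:
2 x 65 + 5 x 81 = 535
Total weight:
2 + 5 = 7
Weighted average:
535 / 7 = 76.4285... ≈ 76.43

76.43


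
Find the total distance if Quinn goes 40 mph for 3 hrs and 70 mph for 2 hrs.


Leg 1 distance:
40 x 3 = 120 miles
Leg 2 distance:
70 x 2 = 140 miles
Total distance:
120 + 140 = 260 miles

260 miles


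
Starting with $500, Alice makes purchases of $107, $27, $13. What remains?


Add up expenses:
$107 + $27 + $13 = $147
Subtract from budget:
$500 - $147 = $353

$353


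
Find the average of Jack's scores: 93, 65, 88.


Add the scores:
93 + 65 + 88 = 246
Divide by the number of tests:
246 / 3 = 82

82


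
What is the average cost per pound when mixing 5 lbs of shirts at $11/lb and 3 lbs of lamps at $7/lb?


Cost of shirts:
5 x $11 = $55
Cost of lamps:
3 x $7 = $21
Total cost: $55 + $21 = $76
Total weight: 8 lbs
Average: $76 / 8 = $9.50/lb

$9.50/lb


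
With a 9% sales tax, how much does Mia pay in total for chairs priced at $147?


Calculate the tax:
9% of $147 = $13.23
Add tax to price:
$147 + $13.23 = $160.23

$160.23


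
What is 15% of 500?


Convert percentage to decimal:
15% = 0.15
Multiply:
500 x 0.15 = 75

75


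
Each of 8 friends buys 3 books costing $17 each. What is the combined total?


Cost per person:
3 x $17 = $51
Group total:
8 x $51 = $408

$408


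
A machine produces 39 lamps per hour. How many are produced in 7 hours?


Production rate: 39 lamps per hour
Time: 7 hours
Total: 39 x 7 = 273 lamps

273 lamps


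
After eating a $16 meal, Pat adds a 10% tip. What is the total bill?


Calculate the tip:
10% of $16 = $1.60
Add tip to meal cost:
$16 + $1.60 = $17.60

$17.60


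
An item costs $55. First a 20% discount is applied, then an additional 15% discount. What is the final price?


First discount:
20% of $55 = $11
Price after first discount:
$55 - $11 = $44
Second discount:
15% of $44 = $6.60
Final price:
$44 - $6.60 = $37.40

$37.40


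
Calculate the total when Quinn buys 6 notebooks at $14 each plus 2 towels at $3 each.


Cost of notebooks:
6 x $14 = $84
Cost of towels:
2 x $3 = $6
Add both:
$84 + $6 = $90

$90


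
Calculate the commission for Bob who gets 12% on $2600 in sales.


Convert rate to decimal:
12% = 0.12
Multiply by sales:
$2600 x 0.12 = $312

$312


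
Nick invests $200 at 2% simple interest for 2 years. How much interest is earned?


Use the formula I = P x R x T / 100
P x R x T = 200 x 2 x 2 = 800
I = 800 / 100 = $8

$8


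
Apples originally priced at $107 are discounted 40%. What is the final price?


Calculate the discount amount:
40% of $107 = $42.80
Subtract from original:
$107 - $42.80 = $64.20

$64.20


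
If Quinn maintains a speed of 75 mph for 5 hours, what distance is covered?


Use the formula: distance = speed x time
Speed = 75 mph, Time = 5 hours
75 x 5 = 375 miles

375 miles


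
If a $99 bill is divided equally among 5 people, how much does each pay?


Total bill: $99
Number of people: 5
Each pays: $99 / 5 = $19.80

$19.80


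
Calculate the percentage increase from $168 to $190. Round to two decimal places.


Find the absolute change:
|190 - 168| = 22
Divide by original and multiply by 100:
22 / 168 x 100 = 13.0952...% ≈ 13.1%

13.1%


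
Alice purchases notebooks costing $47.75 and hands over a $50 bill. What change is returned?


Start with the amount paid:
$50
Subtract the price:
$50 - $47.75 = $2.25

$2.25


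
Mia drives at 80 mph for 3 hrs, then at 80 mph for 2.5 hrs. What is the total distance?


Leg 1 distance:
80 x 3 = 240 miles
Leg 2 distance:
80 x 2.5 = 200 miles
Total distance:
240 + 200 = 440 miles

440 miles


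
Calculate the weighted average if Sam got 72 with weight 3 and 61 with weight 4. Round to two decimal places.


Weighted sum:
3 x 72 + 4 x 61 = 460
Total weight:
3 + 4 = 7
Weighted average:
460 / 7 = 65.7142... ≈ 65.71

65.71


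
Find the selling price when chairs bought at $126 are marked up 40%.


Calculate the markup amount:
40% of $126 = $50.40
Add to cost:
$126 + $50.40 = $176.40

$176.40


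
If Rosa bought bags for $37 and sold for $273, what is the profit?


Selling price = $273
Cost price = $37
Profit = selling price - cost price:
Profit = $273 - $37 = $236

$236


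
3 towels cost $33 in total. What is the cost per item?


Total cost: $33
Number of items: 3
Unit price: $33 / 3 = $11

$11


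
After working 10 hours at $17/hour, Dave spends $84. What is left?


Calculate earnings:
10 x $17 = $170
Subtract spending:
$170 - $84 = $86

$86


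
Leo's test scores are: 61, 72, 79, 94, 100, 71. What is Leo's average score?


Add the scores:
61 + 72 + 79 + 94 + 100 + 71 = 477
Divide by the number of tests:
477 / 6 = 79.5

79.5


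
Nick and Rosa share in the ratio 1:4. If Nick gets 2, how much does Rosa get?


Find the multiplier:
2 / 1 = 2
Apply to Rosa's share:
4 x 2 = 8

8


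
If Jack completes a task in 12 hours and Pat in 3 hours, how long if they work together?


Jack's rate: 1/12 of the job per hour
Pat's rate: 1/3 of the job per hour
Combined rate: 1/12 + 1/3 = 5/12 per hour
Time = 1 / (5/12) = 12/5 = 2.4 hours

2.4 hours


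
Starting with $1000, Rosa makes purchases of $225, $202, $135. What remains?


Add up expenses:
$225 + $202 + $135 = $562
Subtract from budget:
$1000 - $562 = $438

$438


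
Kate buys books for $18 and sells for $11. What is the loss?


Selling price = $11
Cost price = $18
Loss = cost price - selling price:
Loss = $18 - $11 = $7

$7


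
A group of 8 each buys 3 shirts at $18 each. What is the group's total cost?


Cost per person:
3 x $18 = $54
Group total:
8 x $54 = $432

$432


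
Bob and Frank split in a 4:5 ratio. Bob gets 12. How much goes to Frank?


Find the multiplier:
12 / 4 = 3
Apply to Frank's share:
5 x 3 = 15

15


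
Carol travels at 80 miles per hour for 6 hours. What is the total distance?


Use the formula: distance = speed x time
Speed = 80 mph, Time = 6 hours
80 x 6 = 480 miles

480 miles


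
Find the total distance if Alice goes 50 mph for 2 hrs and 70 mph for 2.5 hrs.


Leg 1 distance:
50 x 2 = 100 miles
Leg 2 distance:
70 x 2.5 = 175 miles
Total distance:
100 + 175 = 275 miles

275 miles


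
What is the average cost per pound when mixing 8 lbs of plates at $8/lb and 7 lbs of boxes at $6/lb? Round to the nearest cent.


Cost of plates:
8 x $8 = $64
Cost of boxes:
7 x $6 = $42
Total cost: $64 + $42 = $106
Total weight: 15 lbs
Average: $106 / 15 = $7.0666... ≈ $7.07/lb

$7.07/lb


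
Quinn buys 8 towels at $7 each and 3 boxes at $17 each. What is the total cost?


Cost of towels:
8 x $7 = $56
Cost of boxes:
3 x $17 = $51
Add both:
$56 + $51 = $107

$107


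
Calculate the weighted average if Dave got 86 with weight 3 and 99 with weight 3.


Weighted sum:
3 x 86 + 3 x 99 = 555
Total weight:
3 + 3 = 6
Weighted average:
555 / 6 = 92.5

92.5


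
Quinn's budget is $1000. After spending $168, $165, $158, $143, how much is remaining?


Add up expenses:
$168 + $165 + $158 + $143 = $634
Subtract from budget:
$1000 - $634 = $366

$366


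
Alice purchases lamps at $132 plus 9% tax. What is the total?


Calculate the tax:
9% of $132 = $11.88
Add tax to price:
$132 + $11.88 = $143.88

$143.88


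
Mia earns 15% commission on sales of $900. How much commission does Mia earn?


Convert rate to decimal:
15% = 0.15
Multiply by sales:
$900 x 0.15 = $135

$135


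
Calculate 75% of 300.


Convert percentage to decimal:
75% = 0.75
Multiply:
300 x 0.75 = 225

225


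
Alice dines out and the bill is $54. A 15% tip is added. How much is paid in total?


Calculate the tip:
15% of $54 = $8.10
Add tip to meal cost:
$54 + $8.10 = $62.10

$62.10


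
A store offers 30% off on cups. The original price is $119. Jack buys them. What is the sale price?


Calculate the discount amount:
30% of $119 = $35.70
Subtract from original:
$119 - $35.70 = $83.30

$83.30


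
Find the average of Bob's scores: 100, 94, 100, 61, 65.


Add the scores:
100 + 94 + 100 + 61 + 65 = 420
Divide by the number of tests:
420 / 5 = 84

84


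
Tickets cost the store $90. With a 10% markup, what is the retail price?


Calculate the markup amount:
10% of $90 = $9
Add to cost:
$90 + $9 = $99

$99


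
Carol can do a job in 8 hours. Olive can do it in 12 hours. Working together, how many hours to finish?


Carol's rate: 1/8 of the job per hour
Olive's rate: 1/12 of the job per hour
Combined rate: 1/8 + 1/12 = 5/24 per hour
Time = 1 / (5/24) = 24/5 = 4.8 hours

4.8 hours


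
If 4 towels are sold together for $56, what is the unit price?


Total cost: $56
Number of items: 4
Unit price: $56 / 4 = $14

$14


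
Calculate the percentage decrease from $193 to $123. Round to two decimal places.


Find the absolute change:
|123 - 193| = 70
Divide by original and multiply by 100:
70 / 193 x 100 = 36.2694...% ≈ 36.27%

36.27%


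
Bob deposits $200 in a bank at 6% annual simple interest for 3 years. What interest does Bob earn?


Use the formula I = P x R x T / 100
P x R x T = 200 x 6 x 3 = 3600
I = 3600 / 100 = $36

$36


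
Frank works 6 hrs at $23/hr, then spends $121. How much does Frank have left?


Calculate earnings:
6 x $23 = $138
Subtract spending:
$138 - $121 = $17

$17


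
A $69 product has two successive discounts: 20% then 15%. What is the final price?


First discount:
20% of $69 = $13.80
Price after first discount:
$69 - $13.80 = $55.20
Second discount:
15% of $55.20 = $8.28
Final price:
$55.20 - $8.28 = $46.92

$46.92


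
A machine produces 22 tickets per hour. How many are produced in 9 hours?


Production rate: 22 tickets per hour
Time: 9 hours
Total: 22 x 9 = 198 tickets

198 tickets


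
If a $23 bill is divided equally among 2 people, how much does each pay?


Total bill: $23
Number of people: 2
Each pays: $23 / 2 = $11.50

$11.50


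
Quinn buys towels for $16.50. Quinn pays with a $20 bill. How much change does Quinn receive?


Start with the amount paid:
$20
Subtract the price:
$20 - $16.50 = $3.50

$3.50


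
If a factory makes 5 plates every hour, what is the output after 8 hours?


Production rate: 5 plates per hour
Time: 8 hours
Total: 5 x 8 = 40 plates

40 plates


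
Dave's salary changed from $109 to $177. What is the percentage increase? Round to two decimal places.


Find the absolute change:
|177 - 109| = 68
Divide by original and multiply by 100:
68 / 109 x 100 = 62.3853...% ≈ 62.39%

62.39%


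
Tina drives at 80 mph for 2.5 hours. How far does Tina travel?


Use the formula: distance = speed x time
Speed = 80 mph, Time = 2.5 hours
80 x 2.5 = 200 miles

200 miles


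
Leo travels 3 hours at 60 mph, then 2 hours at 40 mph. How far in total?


Leg 1 distance:
60 x 3 = 180 miles
Leg 2 distance:
40 x 2 = 80 miles
Total distance:
180 + 80 = 260 miles

260 miles


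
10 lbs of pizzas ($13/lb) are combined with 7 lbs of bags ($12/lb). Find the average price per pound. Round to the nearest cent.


Cost of pizzas:
10 x $13 = $130
Cost of bags:
7 x $12 = $84
Total cost: $130 + $84 = $214
Total weight: 17 lbs
Average: $214 / 17 = $12.5882... ≈ $12.59/lb

$12.59/lb


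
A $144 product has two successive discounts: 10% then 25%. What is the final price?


First discount:
10% of $144 = $14.40
Price after first discount:
$144 - $14.40 = $129.60
Second discount:
25% of $129.60 = $32.40
Final price:
$129.60 - $32.40 = $97.20

$97.20


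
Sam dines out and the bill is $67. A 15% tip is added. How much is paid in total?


Calculate the tip:
15% of $67 = $10.05
Add tip to meal cost:
$67 + $10.05 = $77.05

$77.05


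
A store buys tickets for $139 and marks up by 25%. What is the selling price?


Calculate the markup amount:
25% of $139 = $34.75
Add to cost:
$139 + $34.75 = $173.75

$173.75


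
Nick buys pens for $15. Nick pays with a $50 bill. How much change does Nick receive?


Start with the amount paid:
$50
Subtract the price:
$50 - $15 = $35

$35


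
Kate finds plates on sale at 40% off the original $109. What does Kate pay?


Calculate the discount amount:
40% of $109 = $43.60
Subtract from original:
$109 - $43.60 = $65.40

$65.40


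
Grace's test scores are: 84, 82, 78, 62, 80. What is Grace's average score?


Add the scores:
84 + 82 + 78 + 62 + 80 = 386
Divide by the number of tests:
386 / 5 = 77.2

77.2


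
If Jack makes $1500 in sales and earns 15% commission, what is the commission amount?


Convert rate to decimal:
15% = 0.15
Multiply by sales:
$1500 x 0.15 = $225

$225


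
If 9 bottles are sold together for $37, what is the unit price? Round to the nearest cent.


Total cost: $37
Number of items: 9
Unit price: $37 / 9 = $4.1111... ≈ $4.11

$4.11


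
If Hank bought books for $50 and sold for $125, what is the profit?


Selling price = $125
Cost price = $50
Profit = selling price - cost price:
Profit = $125 - $50 = $75

$75


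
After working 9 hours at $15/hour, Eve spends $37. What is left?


Calculate earnings:
9 x $15 = $135
Subtract spending:
$135 - $37 = $98

$98


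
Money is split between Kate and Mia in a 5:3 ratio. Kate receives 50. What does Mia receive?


Find the multiplier:
50 / 5 = 10
Apply to Mia's share:
3 x 10 = 30

30


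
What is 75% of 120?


Convert percentage to decimal:
75% = 0.75
Multiply:
120 x 0.75 = 90

90


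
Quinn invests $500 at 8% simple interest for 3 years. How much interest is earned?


Use the formula I = P x R x T / 100
P x R x T = 500 x 8 x 3 = 12000
I = 12000 / 100 = $120

$120


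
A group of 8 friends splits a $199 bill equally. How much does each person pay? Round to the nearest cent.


Total bill: $199
Number of people: 8
Each pays: $199 / 8 = $24.875 ≈ $24.88

$24.88


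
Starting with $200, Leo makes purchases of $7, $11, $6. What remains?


Add up expenses:
$7 + $11 + $6 = $24
Subtract from budget:
$200 - $24 = $176

$176


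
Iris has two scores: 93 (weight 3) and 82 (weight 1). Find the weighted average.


Weighted sum:
3 x 93 + 1 x 82 = 361
Total weight:
3 + 1 = 4
Weighted average:
361 / 4 = 90.25

90.25


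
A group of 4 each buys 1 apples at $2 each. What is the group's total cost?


Cost per person:
1 x $2 = $2
Group total:
4 x $2 = $8

$8


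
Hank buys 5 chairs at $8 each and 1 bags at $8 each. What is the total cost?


Cost of chairs:
5 x $8 = $40
Cost of bags:
1 x $8 = $8
Add both:
$40 + $8 = $48

$48


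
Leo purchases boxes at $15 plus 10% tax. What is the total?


Calculate the tax:
10% of $15 = $1.50
Add tax to price:
$15 + $1.50 = $16.50

$16.50


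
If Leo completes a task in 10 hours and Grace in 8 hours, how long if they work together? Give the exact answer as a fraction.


Leo's rate: 1/10 of the job per hour
Grace's rate: 1/8 of the job per hour
Combined rate: 1/10 + 1/8 = 9/40 per hour
Time = 1 / (9/40) = 40/9 hours (≈ 4.44 hours)

40/9 hours


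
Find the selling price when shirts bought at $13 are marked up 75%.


Calculate the markup amount:
75% of $13 = $9.75
Add to cost:
$13 + $9.75 = $22.75

$22.75


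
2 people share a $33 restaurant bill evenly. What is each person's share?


Total bill: $33
Number of people: 2
Each pays: $33 / 2 = $16.50

$16.50


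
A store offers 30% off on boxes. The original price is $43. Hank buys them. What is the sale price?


Calculate the discount amount:
30% of $43 = $12.90
Subtract from original:
$43 - $12.90 = $30.10

$30.10


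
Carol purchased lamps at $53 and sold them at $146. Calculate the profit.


Selling price = $146
Cost price = $53
Profit = selling price - cost price:
Profit = $146 - $53 = $93

$93


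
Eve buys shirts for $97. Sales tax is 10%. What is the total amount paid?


Calculate the tax:
10% of $97 = $9.70
Add tax to price:
$97 + $9.70 = $106.70

$106.70


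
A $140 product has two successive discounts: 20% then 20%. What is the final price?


First discount:
20% of $140 = $28
Price after first discount:
$140 - $28 = $112
Second discount:
20% of $112 = $22.40
Final price:
$112 - $22.40 = $89.60

$89.60


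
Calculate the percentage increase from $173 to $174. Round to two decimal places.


Find the absolute change:
|174 - 173| = 1
Divide by original and multiply by 100:
1 / 173 x 100 = 0.5780...% ≈ 0.58%

0.58%


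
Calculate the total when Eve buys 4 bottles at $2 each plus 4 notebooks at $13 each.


Cost of bottles:
4 x $2 = $8
Cost of notebooks:
4 x $13 = $52
Add both:
$8 + $52 = $60

$60


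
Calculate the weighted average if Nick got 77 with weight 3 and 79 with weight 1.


Weighted sum:
3 x 77 + 1 x 79 = 310
Total weight:
3 + 1 = 4
Weighted average:
310 / 4 = 77.5

77.5


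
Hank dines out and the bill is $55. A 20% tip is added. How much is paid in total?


Calculate the tip:
20% of $55 = $11
Add tip to meal cost:
$55 + $11 = $66

$66


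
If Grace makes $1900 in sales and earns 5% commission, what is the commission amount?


Convert rate to decimal:
5% = 0.05
Multiply by sales:
$1900 x 0.05 = $95

$95


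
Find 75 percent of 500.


Convert percentage to decimal:
75% = 0.75
Multiply:
500 x 0.75 = 375

375


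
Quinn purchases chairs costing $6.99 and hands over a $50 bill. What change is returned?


Start with the amount paid:
$50
Subtract the price:
$50 - $6.99 = $43.01

$43.01


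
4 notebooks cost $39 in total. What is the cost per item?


Total cost: $39
Number of items: 4
Unit price: $39 / 4 = $9.75

$9.75


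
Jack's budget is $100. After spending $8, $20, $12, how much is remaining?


Add up expenses:
$8 + $20 + $12 = $40
Subtract from budget:
$100 - $40 = $60

$60


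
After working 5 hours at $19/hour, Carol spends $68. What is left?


Calculate earnings:
5 x $19 = $95
Subtract spending:
$95 - $68 = $27

$27


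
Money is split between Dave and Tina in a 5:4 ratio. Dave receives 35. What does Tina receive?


Find the multiplier:
35 / 5 = 7
Apply to Tina's share:
4 x 7 = 28

28


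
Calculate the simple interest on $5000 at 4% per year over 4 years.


Use the formula I = P x R x T / 100
P x R x T = 5000 x 4 x 4 = 80000
I = 80000 / 100 = $800

$800


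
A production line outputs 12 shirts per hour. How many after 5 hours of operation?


Production rate: 12 shirts per hour
Time: 5 hours
Total: 12 x 5 = 60 shirts

60 shirts


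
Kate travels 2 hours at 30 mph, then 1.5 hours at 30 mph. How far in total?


Leg 1 distance:
30 x 2 = 60 miles
Leg 2 distance:
30 x 1.5 = 45 miles
Total distance:
60 + 45 = 105 miles

105 miles


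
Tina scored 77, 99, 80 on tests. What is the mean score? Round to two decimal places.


Add the scores:
77 + 99 + 80 = 256
Divide by the number of tests:
256 / 3 = 85.3333... ≈ 85.33

85.33


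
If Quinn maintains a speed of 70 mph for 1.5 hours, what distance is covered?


Use the formula: distance = speed x time
Speed = 70 mph, Time = 1.5 hours
70 x 1.5 = 105 miles

105 miles


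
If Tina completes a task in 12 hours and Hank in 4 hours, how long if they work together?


Tina's rate: 1/12 of the job per hour
Hank's rate: 1/4 of the job per hour
Combined rate: 1/12 + 1/4 = 1/3 per hour
Time = 1 / (1/3) = 3 hours

3 hours


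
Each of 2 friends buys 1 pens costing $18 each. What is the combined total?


Cost per person:
1 x $18 = $18
Group total:
2 x $18 = $36

$36


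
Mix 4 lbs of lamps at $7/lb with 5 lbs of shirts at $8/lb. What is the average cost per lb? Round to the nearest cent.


Cost of lamps:
4 x $7 = $28
Cost of shirts:
5 x $8 = $40
Total cost: $28 + $40 = $68
Total weight: 9 lbs
Average: $68 / 9 = $7.5555... ≈ $7.56/lb

$7.56/lb


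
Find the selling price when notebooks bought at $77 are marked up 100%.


Calculate the markup amount:
100% of $77 = $77
Add to cost:
$77 + $77 = $154

$154


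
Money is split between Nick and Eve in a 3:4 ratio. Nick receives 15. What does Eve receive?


Find the multiplier:
15 / 3 = 5
Apply to Eve's share:
4 x 5 = 20

20


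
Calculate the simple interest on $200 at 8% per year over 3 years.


Use the formula I = P x R x T / 100
P x R x T = 200 x 8 x 3 = 4800
I = 4800 / 100 = $48

$48


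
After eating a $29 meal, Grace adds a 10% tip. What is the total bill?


Calculate the tip:
10% of $29 = $2.90
Add tip to meal cost:
$29 + $2.90 = $31.90

$31.90


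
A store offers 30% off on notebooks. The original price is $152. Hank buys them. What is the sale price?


Calculate the discount amount:
30% of $152 = $45.60
Subtract from original:
$152 - $45.60 = $106.40

$106.40


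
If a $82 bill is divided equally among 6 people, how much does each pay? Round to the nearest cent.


Total bill: $82
Number of people: 6
Each pays: $82 / 6 = $13.6666... ≈ $13.67

$13.67


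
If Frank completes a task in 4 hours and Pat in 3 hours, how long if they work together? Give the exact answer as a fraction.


Frank's rate: 1/4 of the job per hour
Pat's rate: 1/3 of the job per hour
Combined rate: 1/4 + 1/3 = 7/12 per hour
Time = 1 / (7/12) = 12/7 hours (≈ 1.71 hours)

12/7 hours


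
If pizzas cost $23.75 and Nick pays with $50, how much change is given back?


Start with the amount paid:
$50
Subtract the price:
$50 - $23.75 = $26.25

$26.25


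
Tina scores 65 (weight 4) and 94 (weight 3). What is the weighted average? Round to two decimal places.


Weighted sum:
4 x 65 + 3 x 94 = 542
Total weight:
4 + 3 = 7
Weighted average:
542 / 7 = 77.4285... ≈ 77.43

77.43


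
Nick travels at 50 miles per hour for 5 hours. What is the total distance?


Use the formula: distance = speed x time
Speed = 50 mph, Time = 5 hours
50 x 5 = 250 miles

250 miles


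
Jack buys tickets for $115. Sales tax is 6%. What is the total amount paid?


Calculate the tax:
6% of $115 = $6.90
Add tax to price:
$115 + $6.90 = $121.90

$121.90


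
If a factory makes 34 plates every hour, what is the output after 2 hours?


Production rate: 34 plates per hour
Time: 2 hours
Total: 34 x 2 = 68 plates

68 plates


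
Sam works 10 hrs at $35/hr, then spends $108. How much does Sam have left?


Calculate earnings:
10 x $35 = $350
Subtract spending:
$350 - $108 = $242

$242


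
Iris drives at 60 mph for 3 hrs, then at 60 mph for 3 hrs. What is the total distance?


Leg 1 distance:
60 x 3 = 180 miles
Leg 2 distance:
60 x 3 = 180 miles
Total distance:
180 + 180 = 360 miles

360 miles


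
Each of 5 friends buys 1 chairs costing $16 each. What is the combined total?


Cost per person:
1 x $16 = $16
Group total:
5 x $16 = $80

$80


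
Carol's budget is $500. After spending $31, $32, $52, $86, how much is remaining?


Add up expenses:
$31 + $32 + $52 + $86 = $201
Subtract from budget:
$500 - $201 = $299

$299


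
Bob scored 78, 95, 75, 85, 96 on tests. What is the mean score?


Add the scores:
78 + 95 + 75 + 85 + 96 = 429
Divide by the number of tests:
429 / 5 = 85.8

85.8


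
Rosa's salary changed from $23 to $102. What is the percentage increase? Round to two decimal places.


Find the absolute change:
|102 - 23| = 79
Divide by original and multiply by 100:
79 / 23 x 100 = 343.4782...% ≈ 343.48%

343.48%


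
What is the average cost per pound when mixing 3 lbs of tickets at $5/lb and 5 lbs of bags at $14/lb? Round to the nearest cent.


Cost of tickets:
3 x $5 = $15
Cost of bags:
5 x $14 = $70
Total cost: $15 + $70 = $85
Total weight: 8 lbs
Average: $85 / 8 = $10.625 ≈ $10.63/lb

$10.63/lb
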